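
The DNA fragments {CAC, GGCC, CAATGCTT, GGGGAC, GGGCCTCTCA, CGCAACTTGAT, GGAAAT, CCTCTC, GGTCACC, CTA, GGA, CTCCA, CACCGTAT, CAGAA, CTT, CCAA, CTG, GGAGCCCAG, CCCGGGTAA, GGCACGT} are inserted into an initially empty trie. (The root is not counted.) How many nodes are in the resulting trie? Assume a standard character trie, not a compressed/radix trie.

Count nodes per top-level branch (shared prefixes stored once):
  'C'-branch (CAATGCTT, CAC, CACCGTAT, CAGAA, CCAA, CCCGGGTAA, CCTCTC, CGCAACTTGAT, CTA, CTCCA, CTG, CTT): 48 nodes
  'G'-branch (GGA, GGAAAT, GGAGCCCAG, GGCACGT, GGCC, GGGCCTCTCA, GGGGAC, GGTCACC): 34 nodes
Sum: 82

82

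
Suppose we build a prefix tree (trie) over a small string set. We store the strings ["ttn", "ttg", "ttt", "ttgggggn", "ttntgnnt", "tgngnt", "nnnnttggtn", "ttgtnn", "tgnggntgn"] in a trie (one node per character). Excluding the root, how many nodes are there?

Count nodes per top-level branch (shared prefixes stored once):
  'n'-branch (nnnnttggtn): 10 nodes
  't'-branch (tgnggntgn, tgngnt, ttg, ttgggggn, ttgtnn, ttn, ttntgnnt, ttt): 28 nodes
Sum: 38

38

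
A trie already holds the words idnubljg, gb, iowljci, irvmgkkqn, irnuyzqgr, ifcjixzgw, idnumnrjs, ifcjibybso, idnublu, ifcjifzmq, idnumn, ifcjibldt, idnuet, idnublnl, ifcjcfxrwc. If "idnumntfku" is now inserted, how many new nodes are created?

Walking "idnumntfku" from the root, the first 6 characters ("idnumn") follow existing edges; "t" is the first miss.
New nodes needed: |"idnumntfku"| − 6 = 10 − 6 = 4.

4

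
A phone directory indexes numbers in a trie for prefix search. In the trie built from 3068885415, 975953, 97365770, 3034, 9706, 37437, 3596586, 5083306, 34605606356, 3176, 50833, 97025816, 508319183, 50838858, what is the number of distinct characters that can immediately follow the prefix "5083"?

3

The children of the "5083" node are the distinct next characters among strings starting with "5083".
Distinct next characters after "5083": 1, 3, 8.
That node has 3 child edges.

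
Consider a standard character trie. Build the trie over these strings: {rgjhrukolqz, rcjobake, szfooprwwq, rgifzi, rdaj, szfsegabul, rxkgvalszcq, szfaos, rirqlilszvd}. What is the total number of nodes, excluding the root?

65

For each word, the new-node count is its length minus the longest prefix already in the trie:
  "rgjhrukolqz" → 11 new (r, g, j, h, r, u, k, o, l, q, z)
  "rcjobake" → prefix "r" already present; 7 new (c, j, o, b, a, k, e)
  "szfooprwwq" → 10 new (s, z, f, o, o, p, r, w, w, q)
  "rgifzi" → prefix "rg" already present; 4 new (i, f, z, i)
  "rdaj" → prefix "r" already present; 3 new (d, a, j)
  "szfsegabul" → prefix "szf" already present; 7 new (s, e, g, a, b, u, l)
  "rxkgvalszcq" → prefix "r" already present; 10 new (x, k, g, v, a, l, s, z, c, q)
  "szfaos" → prefix "szf" already present; 3 new (a, o, s)
  "rirqlilszvd" → prefix "r" already present; 10 new (i, r, q, l, i, l, s, z, v, d)
Total nodes = 11 + 7 + 10 + 4 + 3 + 7 + 10 + 3 + 10 = 65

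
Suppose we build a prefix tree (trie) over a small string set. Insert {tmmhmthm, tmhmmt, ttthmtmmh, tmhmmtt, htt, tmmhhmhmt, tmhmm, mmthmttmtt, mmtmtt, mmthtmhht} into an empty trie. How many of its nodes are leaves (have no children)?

Leaves are exactly the stored words that no other stored word extends.
Those words: "htt", "mmthmttmtt", "mmthtmhht", "mmtmtt", "tmhmmtt", "tmmhhmhmt", "tmmhmthm", "ttthmtmmh"
Leaf count: 8

8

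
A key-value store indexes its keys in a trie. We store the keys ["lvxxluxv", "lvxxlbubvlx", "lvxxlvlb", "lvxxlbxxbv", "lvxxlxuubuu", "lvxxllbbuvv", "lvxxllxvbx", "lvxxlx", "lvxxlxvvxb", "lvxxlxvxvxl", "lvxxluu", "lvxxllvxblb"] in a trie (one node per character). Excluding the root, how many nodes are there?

Count nodes per top-level branch (shared prefixes stored once):
  'l'-branch (lvxxlbubvlx, lvxxlbxxbv, lvxxllbbuvv, lvxxllvxblb, lvxxllxvbx, lvxxluu, lvxxluxv, lvxxlvlb, lvxxlx, lvxxlxuubuu, lvxxlxvvxb, lvxxlxvxvxl): 51 nodes
Sum: 51

51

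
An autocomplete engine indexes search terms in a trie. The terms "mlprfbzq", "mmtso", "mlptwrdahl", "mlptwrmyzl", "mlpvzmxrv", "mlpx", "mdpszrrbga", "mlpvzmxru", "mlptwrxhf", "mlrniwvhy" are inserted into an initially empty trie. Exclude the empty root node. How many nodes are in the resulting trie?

Count nodes per top-level branch (shared prefixes stored once):
  'm'-branch (mdpszrrbga, mlprfbzq, mlptwrdahl, mlptwrmyzl, mlptwrxhf, mlpvzmxru, mlpvzmxrv, mlpx, mlrniwvhy, mmtso): 50 nodes
Sum: 50

50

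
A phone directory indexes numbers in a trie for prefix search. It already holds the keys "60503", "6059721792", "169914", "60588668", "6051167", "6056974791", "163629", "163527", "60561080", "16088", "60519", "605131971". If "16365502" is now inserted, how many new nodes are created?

4

Walking "16365502" from the root, the first 4 characters ("1636") follow existing edges; "5" is the first miss.
So 8 − 4 = 4 new nodes.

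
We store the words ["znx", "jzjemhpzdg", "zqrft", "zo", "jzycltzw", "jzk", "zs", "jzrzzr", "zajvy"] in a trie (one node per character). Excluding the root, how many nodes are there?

34

Insert word by word; a character creates a node only if that edge doesn't already exist:
  "znx" → 3 new (z, n, x)
  "jzjemhpzdg" → 10 new (j, z, j, e, m, h, p, z, d, g)
  "zqrft" → prefix "z" already present; 4 new (q, r, f, t)
  "zo" → prefix "z" already present; 1 new (o)
  "jzycltzw" → prefix "jz" already present; 6 new (y, c, l, t, z, w)
  "jzk" → prefix "jz" already present; 1 new (k)
  "zs" → prefix "z" already present; 1 new (s)
  "jzrzzr" → prefix "jz" already present; 4 new (r, z, z, r)
  "zajvy" → prefix "z" already present; 4 new (a, j, v, y)
Total nodes = 3 + 10 + 4 + 1 + 6 + 1 + 1 + 4 + 4 = 34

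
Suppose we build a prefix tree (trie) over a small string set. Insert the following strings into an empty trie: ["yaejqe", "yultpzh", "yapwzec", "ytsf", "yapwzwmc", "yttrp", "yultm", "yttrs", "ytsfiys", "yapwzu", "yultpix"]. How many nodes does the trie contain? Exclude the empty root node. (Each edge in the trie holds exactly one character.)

34

For each word, the new-node count is its length minus the longest prefix already in the trie:
  "yaejqe" → 6 new (y, a, e, j, q, e)
  "yultpzh" → prefix "y" already present; 6 new (u, l, t, p, z, h)
  "yapwzec" → prefix "ya" already present; 5 new (p, w, z, e, c)
  "ytsf" → prefix "y" already present; 3 new (t, s, f)
  "yapwzwmc" → prefix "yapwz" already present; 3 new (w, m, c)
  "yttrp" → prefix "yt" already present; 3 new (t, r, p)
  "yultm" → prefix "yult" already present; 1 new (m)
  "yttrs" → prefix "yttr" already present; 1 new (s)
  "ytsfiys" → prefix "ytsf" already present; 3 new (i, y, s)
  "yapwzu" → prefix "yapwz" already present; 1 new (u)
  "yultpix" → prefix "yultp" already present; 2 new (i, x)
Total nodes = 6 + 6 + 5 + 3 + 3 + 3 + 1 + 1 + 3 + 1 + 2 = 34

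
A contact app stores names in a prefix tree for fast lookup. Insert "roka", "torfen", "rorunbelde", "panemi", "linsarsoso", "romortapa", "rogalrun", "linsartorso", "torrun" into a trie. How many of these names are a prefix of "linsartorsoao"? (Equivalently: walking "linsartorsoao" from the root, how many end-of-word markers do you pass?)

1

Traverse "linsartorsoao" character by character; count nodes along the way that are marked as word ends.
Prefixes of the query that are stored words: "linsartorso"
Count: 1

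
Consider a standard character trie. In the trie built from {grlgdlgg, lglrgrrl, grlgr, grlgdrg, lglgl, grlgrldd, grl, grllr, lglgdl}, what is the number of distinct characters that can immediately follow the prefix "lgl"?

2

Follow the path "lgl" to its node, then look at its outgoing edges.
Characters that immediately follow "lgl" among the stored strings: {g, r}.
That node has 2 child edges.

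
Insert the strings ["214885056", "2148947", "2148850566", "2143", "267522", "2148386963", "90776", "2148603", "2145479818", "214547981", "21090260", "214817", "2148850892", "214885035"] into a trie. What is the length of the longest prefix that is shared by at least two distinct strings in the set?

Equivalently: take the maximum, over all pairs, of their longest common prefix length.
e.g. "214547981" and "2145479818" share the prefix "214547981" of length 9; no pair shares a longer one.
Longest shared-prefix length: 9

9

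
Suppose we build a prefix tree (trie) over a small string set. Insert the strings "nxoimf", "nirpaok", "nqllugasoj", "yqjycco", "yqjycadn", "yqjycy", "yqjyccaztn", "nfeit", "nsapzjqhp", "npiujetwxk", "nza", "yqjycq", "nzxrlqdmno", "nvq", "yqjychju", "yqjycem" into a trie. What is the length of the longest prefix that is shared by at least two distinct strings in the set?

The deepest shared node is where two words last agree before diverging.
"yqjyccaztn" and "yqjycco" agree on "yqjycc" (6 characters) before diverging; nothing deeper is shared.
Longest shared-prefix length: 6

6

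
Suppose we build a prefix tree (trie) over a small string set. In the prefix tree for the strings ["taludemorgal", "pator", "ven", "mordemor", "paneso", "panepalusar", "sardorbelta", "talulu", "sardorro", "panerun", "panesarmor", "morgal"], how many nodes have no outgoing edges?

Leaves are exactly the stored words that no other stored word extends.
Those words: "mordemor", "morgal", "panepalusar", "panerun", "panesarmor", "paneso", "pator", "sardorbelta", "sardorro", "taludemorgal", "talulu", "ven"
Leaf count: 12

12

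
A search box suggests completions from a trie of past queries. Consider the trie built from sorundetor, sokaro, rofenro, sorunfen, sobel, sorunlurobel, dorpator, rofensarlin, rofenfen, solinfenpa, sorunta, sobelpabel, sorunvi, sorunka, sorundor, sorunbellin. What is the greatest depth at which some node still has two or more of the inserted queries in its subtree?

6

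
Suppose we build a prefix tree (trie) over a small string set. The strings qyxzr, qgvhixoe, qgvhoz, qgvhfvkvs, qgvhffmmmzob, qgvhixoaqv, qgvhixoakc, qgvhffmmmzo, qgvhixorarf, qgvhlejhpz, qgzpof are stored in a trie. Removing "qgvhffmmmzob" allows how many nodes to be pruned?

1

Walk "qgvhffmmmzob" from the leaf back toward the root, removing each node that no remaining word uses.
The suffix "b" (1 node) is used only by "qgvhffmmmzob"; "qgvhffmmmzo" is itself a stored word, so pruning stops there.
Nodes removed: 1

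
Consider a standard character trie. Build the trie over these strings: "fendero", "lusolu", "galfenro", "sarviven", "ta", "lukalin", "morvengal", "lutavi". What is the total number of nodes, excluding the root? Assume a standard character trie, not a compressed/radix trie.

Insert word by word; a character creates a node only if that edge doesn't already exist:
  "fendero" → 7 new (f, e, n, d, e, r, o)
  "lusolu" → 6 new (l, u, s, o, l, u)
  "galfenro" → 8 new (g, a, l, f, e, n, r, o)
  "sarviven" → 8 new (s, a, r, v, i, v, e, n)
  "ta" → 2 new (t, a)
  "lukalin" → prefix "lu" already present; 5 new (k, a, l, i, n)
  "morvengal" → 9 new (m, o, r, v, e, n, g, a, l)
  "lutavi" → prefix "lu" already present; 4 new (t, a, v, i)
Total nodes = 7 + 6 + 8 + 8 + 2 + 5 + 9 + 4 = 49

49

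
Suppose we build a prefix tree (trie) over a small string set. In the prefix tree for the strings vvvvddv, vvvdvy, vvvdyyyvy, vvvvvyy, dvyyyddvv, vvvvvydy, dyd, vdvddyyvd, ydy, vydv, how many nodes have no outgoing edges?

10

Leaves are exactly the stored words that no other stored word extends.
Those words: "dvyyyddvv", "dyd", "vdvddyyvd", "vvvdvy", "vvvdyyyvy", "vvvvddv", "vvvvvydy", "vvvvvyy", "vydv", "ydy"
Leaf count: 10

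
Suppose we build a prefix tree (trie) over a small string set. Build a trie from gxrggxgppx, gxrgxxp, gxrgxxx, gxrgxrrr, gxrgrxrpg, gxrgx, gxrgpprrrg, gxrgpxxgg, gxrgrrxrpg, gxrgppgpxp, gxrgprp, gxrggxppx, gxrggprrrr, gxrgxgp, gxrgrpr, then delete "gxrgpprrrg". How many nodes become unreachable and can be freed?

4

Walk "gxrgpprrrg" from the leaf back toward the root, removing each node that no remaining word uses.
The suffix "rrrg" (4 nodes) is used only by "gxrgpprrrg"; the node for "gxrgpp" still has the child "g", so pruning stops there.
Nodes removed: 4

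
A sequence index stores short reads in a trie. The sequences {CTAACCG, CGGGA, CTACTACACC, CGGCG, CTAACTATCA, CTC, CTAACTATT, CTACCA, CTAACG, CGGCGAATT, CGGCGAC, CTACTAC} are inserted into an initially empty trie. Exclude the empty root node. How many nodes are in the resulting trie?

35

Count nodes per top-level branch (shared prefixes stored once):
  'C'-branch (CGGCG, CGGCGAATT, CGGCGAC, CGGGA, CTAACCG, CTAACG, CTAACTATCA, CTAACTATT, CTACCA, CTACTAC, CTACTACACC, CTC): 35 nodes
Sum: 35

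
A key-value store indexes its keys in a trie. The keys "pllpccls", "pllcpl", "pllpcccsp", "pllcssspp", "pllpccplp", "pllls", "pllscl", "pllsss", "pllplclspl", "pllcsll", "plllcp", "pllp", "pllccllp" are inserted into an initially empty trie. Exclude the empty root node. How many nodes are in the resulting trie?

43

Insert word by word; a character creates a node only if that edge doesn't already exist:
  "pllpccls" → 8 new (p, l, l, p, c, c, l, s)
  "pllcpl" → prefix "pll" already present; 3 new (c, p, l)
  "pllpcccsp" → prefix "pllpcc" already present; 3 new (c, s, p)
  "pllcssspp" → prefix "pllc" already present; 5 new (s, s, s, p, p)
  "pllpccplp" → prefix "pllpcc" already present; 3 new (p, l, p)
  "pllls" → prefix "pll" already present; 2 new (l, s)
  "pllscl" → prefix "pll" already present; 3 new (s, c, l)
  "pllsss" → prefix "plls" already present; 2 new (s, s)
  "pllplclspl" → prefix "pllp" already present; 6 new (l, c, l, s, p, l)
  "pllcsll" → prefix "pllcs" already present; 2 new (l, l)
  "plllcp" → prefix "plll" already present; 2 new (c, p)
  "pllp" → prefix "pllp" already present; 0 new (none)
  "pllccllp" → prefix "pllc" already present; 4 new (c, l, l, p)
Total nodes = 8 + 3 + 3 + 5 + 3 + 2 + 3 + 2 + 6 + 2 + 2 + 0 + 4 = 43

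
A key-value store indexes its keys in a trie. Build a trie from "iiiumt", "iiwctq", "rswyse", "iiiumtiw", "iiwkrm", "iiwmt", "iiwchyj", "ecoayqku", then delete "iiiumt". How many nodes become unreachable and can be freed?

Walk "iiiumt" from the leaf back toward the root, removing each node that no remaining word uses.
Every node on "iiiumt" is still needed (e.g. by "iiiumtiw"), so nothing is freed.
Nodes removed: 0

0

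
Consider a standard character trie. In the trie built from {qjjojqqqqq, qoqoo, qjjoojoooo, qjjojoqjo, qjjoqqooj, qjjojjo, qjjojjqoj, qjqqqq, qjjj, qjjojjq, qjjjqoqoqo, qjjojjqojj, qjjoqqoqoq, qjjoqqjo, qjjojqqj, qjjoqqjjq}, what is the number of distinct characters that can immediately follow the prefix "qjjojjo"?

0

Follow the path "qjjojjo" to its node, then look at its outgoing edges.
No stored string extends past "qjjojjo".
That node has 0 child edges.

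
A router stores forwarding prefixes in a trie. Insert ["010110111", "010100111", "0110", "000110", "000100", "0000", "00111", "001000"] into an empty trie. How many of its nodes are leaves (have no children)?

8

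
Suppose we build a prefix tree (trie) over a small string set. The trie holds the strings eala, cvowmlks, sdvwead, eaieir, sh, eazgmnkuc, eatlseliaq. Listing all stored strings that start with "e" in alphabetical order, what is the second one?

eala

Words with prefix "e", in lexicographic order: "eaieir", "eala", "eatlseliaq", "eazgmnkuc"
The 2nd is eala.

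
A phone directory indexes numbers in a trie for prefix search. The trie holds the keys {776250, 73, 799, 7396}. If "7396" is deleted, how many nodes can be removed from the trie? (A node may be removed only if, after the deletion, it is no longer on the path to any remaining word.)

A node on "7396"'s path can go only if nothing else ends at it or branches off below it.
The suffix "96" (2 nodes) is used only by "7396"; "73" is itself a stored word, so pruning stops there.
Nodes removed: 2

2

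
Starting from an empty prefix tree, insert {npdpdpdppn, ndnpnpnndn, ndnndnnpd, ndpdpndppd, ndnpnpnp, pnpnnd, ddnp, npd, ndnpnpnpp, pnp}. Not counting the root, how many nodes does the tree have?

45

Trace insertions, counting only characters that open a new branch:
  "npdpdpdppn" → 10 new (n, p, d, p, d, p, d, p, p, n)
  "ndnpnpnndn" → prefix "n" already present; 9 new (d, n, p, n, p, n, n, d, n)
  "ndnndnnpd" → prefix "ndn" already present; 6 new (n, d, n, n, p, d)
  "ndpdpndppd" → prefix "nd" already present; 8 new (p, d, p, n, d, p, p, d)
  "ndnpnpnp" → prefix "ndnpnpn" already present; 1 new (p)
  "pnpnnd" → 6 new (p, n, p, n, n, d)
  "ddnp" → 4 new (d, d, n, p)
  "npd" → prefix "npd" already present; 0 new (none)
  "ndnpnpnpp" → prefix "ndnpnpnp" already present; 1 new (p)
  "pnp" → prefix "pnp" already present; 0 new (none)
Total nodes = 10 + 9 + 6 + 8 + 1 + 6 + 4 + 0 + 1 + 0 = 45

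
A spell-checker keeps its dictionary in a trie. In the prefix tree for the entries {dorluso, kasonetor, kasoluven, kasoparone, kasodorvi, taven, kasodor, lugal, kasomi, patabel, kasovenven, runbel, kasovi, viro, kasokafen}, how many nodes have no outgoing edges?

14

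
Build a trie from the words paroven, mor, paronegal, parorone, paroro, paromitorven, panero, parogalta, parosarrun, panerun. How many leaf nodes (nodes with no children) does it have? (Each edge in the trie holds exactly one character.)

A leaf is a node with no children — equivalently, the end of a word that is not a proper prefix of any other stored word.
Those words: "mor", "panero", "panerun", "parogalta", "paromitorven", "paronegal", "parorone", "parosarrun", "paroven"
Leaf count: 9

9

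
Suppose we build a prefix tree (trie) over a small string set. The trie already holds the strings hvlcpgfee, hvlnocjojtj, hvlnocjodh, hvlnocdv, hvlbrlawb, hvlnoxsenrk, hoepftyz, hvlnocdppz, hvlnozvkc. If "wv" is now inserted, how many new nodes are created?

2

No existing word starts with "w", so every character of "wv" needs a new node.
2 − 0 = 2 new nodes.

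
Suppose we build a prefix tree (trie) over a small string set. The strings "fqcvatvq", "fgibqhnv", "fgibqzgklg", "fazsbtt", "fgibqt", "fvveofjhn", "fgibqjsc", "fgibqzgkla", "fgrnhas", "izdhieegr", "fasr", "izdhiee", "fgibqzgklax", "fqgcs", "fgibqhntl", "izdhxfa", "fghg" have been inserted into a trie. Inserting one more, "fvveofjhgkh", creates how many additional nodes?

"fvveofjh" is already a path in the trie; the remaining "gkh" must be added.
So 11 − 8 = 3 new nodes.

3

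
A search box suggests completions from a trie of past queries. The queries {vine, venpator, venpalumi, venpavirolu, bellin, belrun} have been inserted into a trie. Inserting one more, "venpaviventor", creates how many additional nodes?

6

Walking "venpaviventor" from the root, the first 7 characters ("venpavi") follow existing edges; "v" is the first miss.
New nodes needed: |"venpaviventor"| − 7 = 13 − 7 = 6.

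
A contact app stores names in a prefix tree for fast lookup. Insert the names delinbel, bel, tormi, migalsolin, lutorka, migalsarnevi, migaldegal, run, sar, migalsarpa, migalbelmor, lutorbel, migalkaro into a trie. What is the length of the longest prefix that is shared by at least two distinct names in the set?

8

Look for the deepest trie node that still has at least two words in its subtree.
"migalsarnevi" and "migalsarpa" agree on "migalsar" (8 characters) before diverging; nothing deeper is shared.
Longest shared-prefix length: 8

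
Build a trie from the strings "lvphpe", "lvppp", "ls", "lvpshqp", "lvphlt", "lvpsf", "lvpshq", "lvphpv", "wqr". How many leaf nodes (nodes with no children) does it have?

8

A leaf is a node with no children — equivalently, the end of a word that is not a proper prefix of any other stored word.
Those words: "ls", "lvphlt", "lvphpe", "lvphpv", "lvppp", "lvpsf", "lvpshqp", "wqr"
Leaf count: 8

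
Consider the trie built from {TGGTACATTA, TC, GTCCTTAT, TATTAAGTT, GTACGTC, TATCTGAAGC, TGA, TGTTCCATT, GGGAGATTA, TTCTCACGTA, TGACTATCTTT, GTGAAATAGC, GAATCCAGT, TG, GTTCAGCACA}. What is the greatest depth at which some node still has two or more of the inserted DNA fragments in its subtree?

3

Look for the deepest trie node that still has at least two words in its subtree.
"TATCTGAAGC" and "TATTAAGTT" agree on "TAT" (3 characters) before diverging; nothing deeper is shared.
Longest shared-prefix length: 3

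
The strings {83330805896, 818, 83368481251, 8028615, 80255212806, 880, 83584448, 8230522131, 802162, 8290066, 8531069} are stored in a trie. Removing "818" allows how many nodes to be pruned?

2

After clearing the end-marker at "818", prune upward until reaching a node still needed by another word.
The suffix "18" (2 nodes) is used only by "818"; the node for "8" still has the child "3", so pruning stops there.
Nodes removed: 2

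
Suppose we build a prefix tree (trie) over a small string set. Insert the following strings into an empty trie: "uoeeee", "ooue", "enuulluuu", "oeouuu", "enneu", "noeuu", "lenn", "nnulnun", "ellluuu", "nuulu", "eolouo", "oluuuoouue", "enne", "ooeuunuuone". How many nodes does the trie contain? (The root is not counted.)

75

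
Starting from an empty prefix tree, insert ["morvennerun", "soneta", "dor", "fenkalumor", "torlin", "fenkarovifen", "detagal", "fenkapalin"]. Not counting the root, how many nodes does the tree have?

Insert word by word; a character creates a node only if that edge doesn't already exist:
  "morvennerun" → 11 new (m, o, r, v, e, n, n, e, r, u, n)
  "soneta" → 6 new (s, o, n, e, t, a)
  "dor" → 3 new (d, o, r)
  "fenkalumor" → 10 new (f, e, n, k, a, l, u, m, o, r)
  "torlin" → 6 new (t, o, r, l, i, n)
  "fenkarovifen" → prefix "fenka" already present; 7 new (r, o, v, i, f, e, n)
  "detagal" → prefix "d" already present; 6 new (e, t, a, g, a, l)
  "fenkapalin" → prefix "fenka" already present; 5 new (p, a, l, i, n)
Total nodes = 11 + 6 + 3 + 10 + 6 + 7 + 6 + 5 = 54

54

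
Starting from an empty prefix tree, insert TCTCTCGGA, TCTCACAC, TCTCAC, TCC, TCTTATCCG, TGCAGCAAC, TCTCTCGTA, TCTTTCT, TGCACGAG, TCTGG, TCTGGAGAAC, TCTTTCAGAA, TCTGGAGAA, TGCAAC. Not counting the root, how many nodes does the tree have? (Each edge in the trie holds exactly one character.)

For each word, the new-node count is its length minus the longest prefix already in the trie:
  "TCTCTCGGA" → 9 new (T, C, T, C, T, C, G, G, A)
  "TCTCACAC" → prefix "TCTC" already present; 4 new (A, C, A, C)
  "TCTCAC" → prefix "TCTCAC" already present; 0 new (none)
  "TCC" → prefix "TC" already present; 1 new (C)
  "TCTTATCCG" → prefix "TCT" already present; 6 new (T, A, T, C, C, G)
  "TGCAGCAAC" → prefix "T" already present; 8 new (G, C, A, G, C, A, A, C)
  "TCTCTCGTA" → prefix "TCTCTCG" already present; 2 new (T, A)
  "TCTTTCT" → prefix "TCTT" already present; 3 new (T, C, T)
  "TGCACGAG" → prefix "TGCA" already present; 4 new (C, G, A, G)
  "TCTGG" → prefix "TCT" already present; 2 new (G, G)
  "TCTGGAGAAC" → prefix "TCTGG" already present; 5 new (A, G, A, A, C)
  "TCTTTCAGAA" → prefix "TCTTTC" already present; 4 new (A, G, A, A)
  "TCTGGAGAA" → prefix "TCTGGAGAA" already present; 0 new (none)
  "TGCAAC" → prefix "TGCA" already present; 2 new (A, C)
Total nodes = 9 + 4 + 0 + 1 + 6 + 8 + 2 + 3 + 4 + 2 + 5 + 4 + 0 + 2 = 50

50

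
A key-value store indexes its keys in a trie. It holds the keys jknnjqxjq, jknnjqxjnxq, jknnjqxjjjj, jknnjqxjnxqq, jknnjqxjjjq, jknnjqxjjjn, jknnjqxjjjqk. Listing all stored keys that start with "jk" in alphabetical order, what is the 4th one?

DFS of the "jk" subtree visits, in order: "jknnjqxjjjj", "jknnjqxjjjn", "jknnjqxjjjq", "jknnjqxjjjqk", "jknnjqxjnxq", "jknnjqxjnxqq", "jknnjqxjq"
The 4th is jknnjqxjjjqk.

jknnjqxjjjqk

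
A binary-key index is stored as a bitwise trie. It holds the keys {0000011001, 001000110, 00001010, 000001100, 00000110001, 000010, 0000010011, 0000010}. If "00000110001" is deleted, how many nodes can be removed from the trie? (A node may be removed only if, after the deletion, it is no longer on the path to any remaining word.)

After clearing the end-marker at "00000110001", prune upward until reaching a node still needed by another word.
The suffix "01" (2 nodes) is used only by "00000110001"; the node for "000001100" still has the child "1", so pruning stops there.
Nodes removed: 2

2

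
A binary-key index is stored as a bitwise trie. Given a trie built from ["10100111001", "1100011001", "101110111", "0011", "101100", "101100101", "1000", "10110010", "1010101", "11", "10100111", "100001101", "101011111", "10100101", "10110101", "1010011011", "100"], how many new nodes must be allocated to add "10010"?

"100" is already a path in the trie; the remaining "10" must be added.
New nodes needed: |"10010"| − 3 = 5 − 3 = 2.

2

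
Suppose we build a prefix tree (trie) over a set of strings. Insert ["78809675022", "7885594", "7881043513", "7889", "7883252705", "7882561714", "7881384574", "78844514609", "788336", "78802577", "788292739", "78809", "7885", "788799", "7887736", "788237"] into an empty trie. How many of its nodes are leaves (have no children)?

14

Leaves are exactly the stored words that no other stored word extends.
Those words: "78802577", "78809675022", "7881043513", "7881384574", "788237", "7882561714", "788292739", "7883252705", "788336", "78844514609", "7885594", "7887736", "788799", "7889"
Leaf count: 14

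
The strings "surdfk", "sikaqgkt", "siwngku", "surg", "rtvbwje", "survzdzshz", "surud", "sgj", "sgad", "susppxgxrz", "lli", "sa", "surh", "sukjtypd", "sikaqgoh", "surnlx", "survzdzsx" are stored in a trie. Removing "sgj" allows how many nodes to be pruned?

After clearing the end-marker at "sgj", prune upward until reaching a node still needed by another word.
The suffix "j" (1 node) is used only by "sgj"; the node for "sg" still has the child "a", so pruning stops there.
Nodes removed: 1

1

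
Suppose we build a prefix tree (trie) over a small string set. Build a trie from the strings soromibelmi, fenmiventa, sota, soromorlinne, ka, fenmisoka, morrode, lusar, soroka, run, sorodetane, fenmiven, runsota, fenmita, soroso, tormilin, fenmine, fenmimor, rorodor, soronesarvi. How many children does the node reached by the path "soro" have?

Follow the path "soro" to its node, then look at its outgoing edges.
Characters that immediately follow "soro" among the stored strings: {d, k, m, n, s}.
That node has 5 child edges.

5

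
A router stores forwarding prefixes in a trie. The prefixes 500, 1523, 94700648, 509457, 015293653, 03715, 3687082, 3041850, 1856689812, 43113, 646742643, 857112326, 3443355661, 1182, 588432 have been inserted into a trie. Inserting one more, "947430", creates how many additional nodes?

Walking "947430" from the root, the first 3 characters ("947") follow existing edges; "4" is the first miss.
New nodes needed: |"947430"| − 3 = 6 − 3 = 3.

3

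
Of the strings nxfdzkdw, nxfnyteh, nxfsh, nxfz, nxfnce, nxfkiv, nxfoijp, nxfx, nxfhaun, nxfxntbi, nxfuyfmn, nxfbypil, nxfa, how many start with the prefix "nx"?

Traverse to the node for "nx", then collect every word in that subtree.
Matches: "nxfa", "nxfbypil", "nxfdzkdw", "nxfhaun", "nxfkiv", "nxfnce", "nxfnyteh", "nxfoijp", "nxfsh", "nxfuyfmn", "nxfx", "nxfxntbi", "nxfz"
Count: 13

13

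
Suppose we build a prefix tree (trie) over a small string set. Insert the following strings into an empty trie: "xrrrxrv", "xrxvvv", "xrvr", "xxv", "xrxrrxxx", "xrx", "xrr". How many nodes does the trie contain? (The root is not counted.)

20

Trace insertions, counting only characters that open a new branch:
  "xrrrxrv" → 7 new (x, r, r, r, x, r, v)
  "xrxvvv" → prefix "xr" already present; 4 new (x, v, v, v)
  "xrvr" → prefix "xr" already present; 2 new (v, r)
  "xxv" → prefix "x" already present; 2 new (x, v)
  "xrxrrxxx" → prefix "xrx" already present; 5 new (r, r, x, x, x)
  "xrx" → prefix "xrx" already present; 0 new (none)
  "xrr" → prefix "xrr" already present; 0 new (none)
Total nodes = 7 + 4 + 2 + 2 + 5 + 0 + 0 = 20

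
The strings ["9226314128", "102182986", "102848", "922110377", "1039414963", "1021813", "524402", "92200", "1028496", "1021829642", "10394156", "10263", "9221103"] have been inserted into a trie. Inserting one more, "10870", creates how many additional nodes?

Walking "10870" from the root, the first 2 characters ("10") follow existing edges; "8" is the first miss.
New nodes needed: |"10870"| − 2 = 5 − 2 = 3.

3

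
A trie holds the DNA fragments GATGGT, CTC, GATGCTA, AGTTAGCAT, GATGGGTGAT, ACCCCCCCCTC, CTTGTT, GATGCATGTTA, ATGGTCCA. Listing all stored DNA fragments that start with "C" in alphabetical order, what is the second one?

Words with prefix "C", in lexicographic order: "CTC", "CTTGTT"
Position 2: CTTGTT

CTTGTT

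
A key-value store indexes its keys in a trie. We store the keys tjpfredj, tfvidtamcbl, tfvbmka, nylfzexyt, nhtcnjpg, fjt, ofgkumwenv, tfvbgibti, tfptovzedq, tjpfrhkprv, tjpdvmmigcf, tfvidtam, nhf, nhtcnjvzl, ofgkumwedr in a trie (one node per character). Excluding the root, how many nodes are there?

83

Count nodes per top-level branch (shared prefixes stored once):
  'f'-branch (fjt): 3 nodes
  'n'-branch (nhf, nhtcnjpg, nhtcnjvzl, nylfzexyt): 20 nodes
  'o'-branch (ofgkumwedr, ofgkumwenv): 12 nodes
  't'-branch (tfptovzedq, tfvbgibti, tfvbmka, tfvidtam, tfvidtamcbl, tjpdvmmigcf, tjpfredj, tjpfrhkprv): 48 nodes
Sum: 83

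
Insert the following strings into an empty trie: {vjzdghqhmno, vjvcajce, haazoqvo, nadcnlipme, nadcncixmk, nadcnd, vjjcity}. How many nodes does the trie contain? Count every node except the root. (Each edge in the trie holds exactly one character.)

46

Count nodes per top-level branch (shared prefixes stored once):
  'h'-branch (haazoqvo): 8 nodes
  'n'-branch (nadcncixmk, nadcnd, nadcnlipme): 16 nodes
  'v'-branch (vjjcity, vjvcajce, vjzdghqhmno): 22 nodes
Sum: 46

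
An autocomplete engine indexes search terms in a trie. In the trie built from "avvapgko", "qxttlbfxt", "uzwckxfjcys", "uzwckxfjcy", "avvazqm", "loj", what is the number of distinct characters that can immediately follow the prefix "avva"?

Follow the path "avva" to its node, then look at its outgoing edges.
Distinct next characters after "avva": p, z.
That node has 2 child edges.

2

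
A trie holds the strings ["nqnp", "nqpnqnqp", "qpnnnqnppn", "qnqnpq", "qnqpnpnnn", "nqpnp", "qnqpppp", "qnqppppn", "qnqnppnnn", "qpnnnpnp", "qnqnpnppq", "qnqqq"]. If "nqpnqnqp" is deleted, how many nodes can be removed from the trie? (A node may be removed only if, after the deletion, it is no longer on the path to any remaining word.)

4

A node on "nqpnqnqp"'s path can go only if nothing else ends at it or branches off below it.
The suffix "qnqp" (4 nodes) is used only by "nqpnqnqp"; the node for "nqpn" still has the child "p", so pruning stops there.
Nodes removed: 4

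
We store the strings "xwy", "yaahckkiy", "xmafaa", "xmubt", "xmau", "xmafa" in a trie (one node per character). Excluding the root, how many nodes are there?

Trace insertions, counting only characters that open a new branch:
  "xwy" → 3 new (x, w, y)
  "yaahckkiy" → 9 new (y, a, a, h, c, k, k, i, y)
  "xmafaa" → prefix "x" already present; 5 new (m, a, f, a, a)
  "xmubt" → prefix "xm" already present; 3 new (u, b, t)
  "xmau" → prefix "xma" already present; 1 new (u)
  "xmafa" → prefix "xmafa" already present; 0 new (none)
Total nodes = 3 + 9 + 5 + 3 + 1 + 0 = 21

21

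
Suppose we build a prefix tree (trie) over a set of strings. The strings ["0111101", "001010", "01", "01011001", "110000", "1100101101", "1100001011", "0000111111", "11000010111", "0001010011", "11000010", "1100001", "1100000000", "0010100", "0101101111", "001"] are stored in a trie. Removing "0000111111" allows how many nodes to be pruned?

Walk "0000111111" from the leaf back toward the root, removing each node that no remaining word uses.
The suffix "0111111" (7 nodes) is used only by "0000111111"; the node for "000" still has the child "1", so pruning stops there.
Nodes removed: 7

7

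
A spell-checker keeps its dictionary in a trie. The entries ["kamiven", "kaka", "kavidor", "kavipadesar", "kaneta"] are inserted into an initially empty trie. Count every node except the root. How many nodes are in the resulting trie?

Count nodes per top-level branch (shared prefixes stored once):
  'k'-branch (kaka, kamiven, kaneta, kavidor, kavipadesar): 25 nodes
Sum: 25

25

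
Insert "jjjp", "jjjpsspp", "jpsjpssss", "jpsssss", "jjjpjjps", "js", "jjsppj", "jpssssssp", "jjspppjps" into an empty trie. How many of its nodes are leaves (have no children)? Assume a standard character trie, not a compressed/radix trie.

7

Leaves are exactly the stored words that no other stored word extends.
Those words: "jjjpjjps", "jjjpsspp", "jjsppj", "jjspppjps", "jpsjpssss", "jpssssssp", "js"
Leaf count: 7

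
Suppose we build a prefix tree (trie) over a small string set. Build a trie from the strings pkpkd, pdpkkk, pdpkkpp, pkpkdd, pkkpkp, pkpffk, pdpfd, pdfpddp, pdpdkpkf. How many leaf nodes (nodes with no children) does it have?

8

Leaves are exactly the stored words that no other stored word extends.
Those words: "pdfpddp", "pdpdkpkf", "pdpfd", "pdpkkk", "pdpkkpp", "pkkpkp", "pkpffk", "pkpkdd"
Leaf count: 8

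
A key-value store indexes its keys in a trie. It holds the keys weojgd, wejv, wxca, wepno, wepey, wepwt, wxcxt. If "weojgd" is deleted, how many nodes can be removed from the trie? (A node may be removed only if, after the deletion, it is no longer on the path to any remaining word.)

Walk "weojgd" from the leaf back toward the root, removing each node that no remaining word uses.
The suffix "ojgd" (4 nodes) is used only by "weojgd"; the node for "we" still has the child "j", so pruning stops there.
Nodes removed: 4

4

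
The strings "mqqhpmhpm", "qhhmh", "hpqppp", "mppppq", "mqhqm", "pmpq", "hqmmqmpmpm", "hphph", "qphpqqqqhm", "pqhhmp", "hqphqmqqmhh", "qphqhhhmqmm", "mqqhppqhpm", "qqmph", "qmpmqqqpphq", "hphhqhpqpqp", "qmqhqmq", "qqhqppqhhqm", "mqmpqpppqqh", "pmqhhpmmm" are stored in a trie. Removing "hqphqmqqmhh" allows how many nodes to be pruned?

After clearing the end-marker at "hqphqmqqmhh", prune upward until reaching a node still needed by another word.
The suffix "phqmqqmhh" (9 nodes) is used only by "hqphqmqqmhh"; the node for "hq" still has the child "m", so pruning stops there.
Nodes removed: 9

9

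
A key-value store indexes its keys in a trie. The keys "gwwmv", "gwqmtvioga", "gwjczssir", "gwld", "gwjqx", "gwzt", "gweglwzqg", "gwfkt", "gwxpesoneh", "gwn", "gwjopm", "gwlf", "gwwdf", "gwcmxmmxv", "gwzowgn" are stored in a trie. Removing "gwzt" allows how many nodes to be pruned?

After clearing the end-marker at "gwzt", prune upward until reaching a node still needed by another word.
The suffix "t" (1 node) is used only by "gwzt"; the node for "gwz" still has the child "o", so pruning stops there.
Nodes removed: 1

1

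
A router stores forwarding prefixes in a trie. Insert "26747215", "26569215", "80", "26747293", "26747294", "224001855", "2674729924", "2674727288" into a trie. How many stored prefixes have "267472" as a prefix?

Traverse to the node for "267472", then collect every word in that subtree.
Words under "267472": 26747215, 2674727288, 26747293, 26747294, 2674729924
Count: 5

5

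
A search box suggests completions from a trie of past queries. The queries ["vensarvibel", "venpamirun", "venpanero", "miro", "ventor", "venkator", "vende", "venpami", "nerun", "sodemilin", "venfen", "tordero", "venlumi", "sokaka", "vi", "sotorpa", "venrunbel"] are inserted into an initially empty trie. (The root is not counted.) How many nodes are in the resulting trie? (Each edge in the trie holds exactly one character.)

Insert word by word; a character creates a node only if that edge doesn't already exist:
  "vensarvibel" → 11 new (v, e, n, s, a, r, v, i, b, e, l)
  "venpamirun" → prefix "ven" already present; 7 new (p, a, m, i, r, u, n)
  "venpanero" → prefix "venpa" already present; 4 new (n, e, r, o)
  "miro" → 4 new (m, i, r, o)
  "ventor" → prefix "ven" already present; 3 new (t, o, r)
  "venkator" → prefix "ven" already present; 5 new (k, a, t, o, r)
  "vende" → prefix "ven" already present; 2 new (d, e)
  "venpami" → prefix "venpami" already present; 0 new (none)
  "nerun" → 5 new (n, e, r, u, n)
  "sodemilin" → 9 new (s, o, d, e, m, i, l, i, n)
  "venfen" → prefix "ven" already present; 3 new (f, e, n)
  "tordero" → 7 new (t, o, r, d, e, r, o)
  "venlumi" → prefix "ven" already present; 4 new (l, u, m, i)
  "sokaka" → prefix "so" already present; 4 new (k, a, k, a)
  "vi" → prefix "v" already present; 1 new (i)
  "sotorpa" → prefix "so" already present; 5 new (t, o, r, p, a)
  "venrunbel" → prefix "ven" already present; 6 new (r, u, n, b, e, l)
Total nodes = 11 + 7 + 4 + 4 + 3 + 5 + 2 + 0 + 5 + 9 + 3 + 7 + 4 + 4 + 1 + 5 + 6 = 80

80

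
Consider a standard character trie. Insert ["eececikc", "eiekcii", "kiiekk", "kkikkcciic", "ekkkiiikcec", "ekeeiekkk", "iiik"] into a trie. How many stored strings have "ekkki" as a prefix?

1

Filter for entries beginning with "ekkki":
Words under "ekkki": ekkkiiikcec
Count: 1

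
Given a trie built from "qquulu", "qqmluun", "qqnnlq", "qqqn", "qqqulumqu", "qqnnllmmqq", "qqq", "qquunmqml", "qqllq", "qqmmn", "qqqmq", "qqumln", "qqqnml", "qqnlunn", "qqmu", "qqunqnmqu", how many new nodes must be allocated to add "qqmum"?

1

Walking "qqmum" from the root, the first 4 characters ("qqmu") follow existing edges; "m" is the first miss.
Each of the 1 remaining characters creates one node.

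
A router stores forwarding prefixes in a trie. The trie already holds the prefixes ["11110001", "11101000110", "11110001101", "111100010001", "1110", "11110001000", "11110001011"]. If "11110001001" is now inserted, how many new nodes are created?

1

The longest prefix of "11110001001" already in the trie is "1111000100" (length 10).
So 11 − 10 = 1 new nodes.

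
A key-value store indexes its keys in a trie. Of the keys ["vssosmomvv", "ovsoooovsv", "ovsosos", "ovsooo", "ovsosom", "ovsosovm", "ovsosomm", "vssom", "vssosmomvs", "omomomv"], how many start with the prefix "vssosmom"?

Walk to "vssosmom"; the words in its subtree are exactly those with that prefix.
Words under "vssosmom": vssosmomvs, vssosmomvv
Count: 2

2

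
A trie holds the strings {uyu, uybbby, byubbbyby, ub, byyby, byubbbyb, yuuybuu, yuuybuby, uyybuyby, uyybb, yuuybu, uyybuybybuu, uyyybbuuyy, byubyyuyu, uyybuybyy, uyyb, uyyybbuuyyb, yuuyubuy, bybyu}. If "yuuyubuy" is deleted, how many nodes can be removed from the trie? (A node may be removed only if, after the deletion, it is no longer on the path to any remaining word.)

Walk "yuuyubuy" from the leaf back toward the root, removing each node that no remaining word uses.
The suffix "ubuy" (4 nodes) is used only by "yuuyubuy"; the node for "yuuy" still has the child "b", so pruning stops there.
Nodes removed: 4

4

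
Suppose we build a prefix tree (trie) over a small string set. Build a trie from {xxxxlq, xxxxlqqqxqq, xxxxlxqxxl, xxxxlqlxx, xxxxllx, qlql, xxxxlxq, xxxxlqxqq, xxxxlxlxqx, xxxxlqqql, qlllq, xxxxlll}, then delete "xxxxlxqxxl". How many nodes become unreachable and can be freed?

3

A node on "xxxxlxqxxl"'s path can go only if nothing else ends at it or branches off below it.
The suffix "xxl" (3 nodes) is used only by "xxxxlxqxxl"; "xxxxlxq" is itself a stored word, so pruning stops there.
Nodes removed: 3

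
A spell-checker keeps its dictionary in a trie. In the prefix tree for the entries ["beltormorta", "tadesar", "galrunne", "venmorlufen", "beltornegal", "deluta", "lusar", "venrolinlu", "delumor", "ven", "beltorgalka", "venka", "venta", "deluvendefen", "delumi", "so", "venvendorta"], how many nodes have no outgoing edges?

16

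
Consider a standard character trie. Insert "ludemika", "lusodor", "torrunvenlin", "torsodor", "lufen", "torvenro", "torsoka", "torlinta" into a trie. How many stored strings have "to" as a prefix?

Walk to "to"; the words in its subtree are exactly those with that prefix.
Words under "to": torlinta, torrunvenlin, torsodor, torsoka, torvenro
Count: 5

5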